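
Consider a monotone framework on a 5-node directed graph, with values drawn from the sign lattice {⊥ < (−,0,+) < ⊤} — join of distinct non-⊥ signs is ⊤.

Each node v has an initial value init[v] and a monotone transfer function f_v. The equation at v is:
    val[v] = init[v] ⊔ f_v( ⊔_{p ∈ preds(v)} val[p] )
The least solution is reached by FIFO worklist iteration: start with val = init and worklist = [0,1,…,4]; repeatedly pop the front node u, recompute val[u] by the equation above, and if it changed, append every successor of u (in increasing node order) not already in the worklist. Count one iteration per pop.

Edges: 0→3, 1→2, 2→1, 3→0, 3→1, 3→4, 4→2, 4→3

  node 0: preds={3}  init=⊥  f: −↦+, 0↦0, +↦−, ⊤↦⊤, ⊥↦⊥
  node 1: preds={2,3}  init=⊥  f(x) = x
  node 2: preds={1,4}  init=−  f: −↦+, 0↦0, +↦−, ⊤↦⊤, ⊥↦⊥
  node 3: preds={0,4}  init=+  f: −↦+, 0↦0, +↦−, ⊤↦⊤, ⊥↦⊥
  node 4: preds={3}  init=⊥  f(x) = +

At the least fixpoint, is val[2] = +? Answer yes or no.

Trace (12 dequeues):
  [1] u=0 | in + | out − | prev ⊥ | push {}
  [2] u=1 | in ⊤ | out ⊤ | prev ⊥ | push {}
  [3] u=2 | in ⊤ | out ⊤ | prev − | push {1}
  [4] u=3 | in − | out + | ==
  [5] u=4 | in + | out + | prev ⊥ | push {2,3}
  [6] u=1 | in ⊤ | out ⊤ | ==
  [7] u=2 | in ⊤ | out ⊤ | ==
  [8] u=3 | in ⊤ | out ⊤ | prev + | push {0,1,4}
  [9] u=0 | in ⊤ | out ⊤ | prev − | push {3}
  [10] u=1 | in ⊤ | out ⊤ | ==
  [11] u=4 | in ⊤ | out + | ==
  [12] u=3 | in ⊤ | out ⊤ | ==

Converged values:
  [0] ⊤
  [1] ⊤
  [2] ⊤
  [3] ⊤
  [4] +

no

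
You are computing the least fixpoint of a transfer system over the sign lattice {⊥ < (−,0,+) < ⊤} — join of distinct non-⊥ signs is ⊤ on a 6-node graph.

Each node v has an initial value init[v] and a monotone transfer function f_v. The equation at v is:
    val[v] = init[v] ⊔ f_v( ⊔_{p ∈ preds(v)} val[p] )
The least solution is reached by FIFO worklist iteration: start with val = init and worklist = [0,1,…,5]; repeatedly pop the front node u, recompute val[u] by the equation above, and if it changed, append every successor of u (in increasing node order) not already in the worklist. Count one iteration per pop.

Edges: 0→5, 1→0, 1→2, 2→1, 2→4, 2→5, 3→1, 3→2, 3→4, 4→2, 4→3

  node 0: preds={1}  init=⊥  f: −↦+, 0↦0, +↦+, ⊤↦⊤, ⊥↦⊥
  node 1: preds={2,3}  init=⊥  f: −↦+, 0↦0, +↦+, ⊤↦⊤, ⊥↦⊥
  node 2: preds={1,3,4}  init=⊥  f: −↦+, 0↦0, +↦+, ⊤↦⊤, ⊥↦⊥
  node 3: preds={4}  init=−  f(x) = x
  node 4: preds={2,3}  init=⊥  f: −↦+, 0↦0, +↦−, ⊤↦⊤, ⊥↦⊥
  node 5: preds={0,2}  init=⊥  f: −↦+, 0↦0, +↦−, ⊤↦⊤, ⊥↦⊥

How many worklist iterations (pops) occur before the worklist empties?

16

Iteration log — 16 steps:
  step 1. node 0  ⊔preds=⊥  new=⊥  stable
  step 2. node 1  ⊔preds=−  new=+  old=⊥  +wl: 0
  step 3. node 2  ⊔preds=⊤  new=⊤  old=⊥  +wl: 1
  step 4. node 3  ⊔preds=⊥  new=−  stable
  step 5. node 4  ⊔preds=⊤  new=⊤  old=⊥  +wl: 2,3
  step 6. node 5  ⊔preds=⊤  new=⊤  old=⊥  +wl: 
  step 7. node 0  ⊔preds=+  new=+  old=⊥  +wl: 5
  step 8. node 1  ⊔preds=⊤  new=⊤  old=+  +wl: 0
  step 9. node 2  ⊔preds=⊤  new=⊤  stable
  step 10. node 3  ⊔preds=⊤  new=⊤  old=−  +wl: 1,2,4
  step 11. node 5  ⊔preds=⊤  new=⊤  stable
  step 12. node 0  ⊔preds=⊤  new=⊤  old=+  +wl: 5
  step 13. node 1  ⊔preds=⊤  new=⊤  stable
  step 14. node 2  ⊔preds=⊤  new=⊤  stable
  step 15. node 4  ⊔preds=⊤  new=⊤  stable
  step 16. node 5  ⊔preds=⊤  new=⊤  stable

Least fixpoint reached:
  node 0: ⊤
  node 1: ⊤
  node 2: ⊤
  node 3: ⊤
  node 4: ⊤
  node 5: ⊤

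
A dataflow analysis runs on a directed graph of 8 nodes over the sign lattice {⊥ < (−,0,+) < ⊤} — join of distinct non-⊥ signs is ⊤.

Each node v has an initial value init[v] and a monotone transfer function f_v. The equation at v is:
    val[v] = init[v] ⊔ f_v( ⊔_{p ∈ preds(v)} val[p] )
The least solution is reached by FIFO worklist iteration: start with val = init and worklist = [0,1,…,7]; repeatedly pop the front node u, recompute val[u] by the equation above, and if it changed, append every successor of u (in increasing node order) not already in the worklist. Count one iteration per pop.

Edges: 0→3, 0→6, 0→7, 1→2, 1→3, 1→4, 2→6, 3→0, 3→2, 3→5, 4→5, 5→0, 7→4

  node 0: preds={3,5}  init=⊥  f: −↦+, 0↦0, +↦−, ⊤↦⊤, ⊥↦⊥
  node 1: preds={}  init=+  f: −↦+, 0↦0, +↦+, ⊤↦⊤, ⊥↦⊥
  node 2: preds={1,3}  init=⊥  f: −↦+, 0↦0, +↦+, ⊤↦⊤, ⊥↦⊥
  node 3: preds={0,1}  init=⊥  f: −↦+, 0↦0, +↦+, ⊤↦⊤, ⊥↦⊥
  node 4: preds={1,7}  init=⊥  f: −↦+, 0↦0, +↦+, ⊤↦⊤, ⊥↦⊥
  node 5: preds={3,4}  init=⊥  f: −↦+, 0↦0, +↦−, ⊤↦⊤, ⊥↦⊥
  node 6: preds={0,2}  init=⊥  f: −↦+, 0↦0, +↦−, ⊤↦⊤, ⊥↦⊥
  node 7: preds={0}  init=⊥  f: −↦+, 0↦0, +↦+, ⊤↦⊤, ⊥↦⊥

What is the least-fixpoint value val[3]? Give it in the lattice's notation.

⊤

Worklist (20 pops):
  #1 pop 0: in=⊥ → ⊥ (no change)
  #2 pop 1: in=⊥ → + (no change)
  #3 pop 2: in=+ → + (was ⊥); enqueue []
  #4 pop 3: in=+ → + (was ⊥); enqueue [0,2]
  #5 pop 4: in=+ → + (was ⊥); enqueue []
  #6 pop 5: in=+ → − (was ⊥); enqueue []
  #7 pop 6: in=+ → − (was ⊥); enqueue []
  #8 pop 7: in=⊥ → ⊥ (no change)
  #9 pop 0: in=⊤ → ⊤ (was ⊥); enqueue [3,6,7]
  #10 pop 2: in=+ → + (no change)
  #11 pop 3: in=⊤ → ⊤ (was +); enqueue [0,2,5]
  #12 pop 6: in=⊤ → ⊤ (was −); enqueue []
  #13 pop 7: in=⊤ → ⊤ (was ⊥); enqueue [4]
  #14 pop 0: in=⊤ → ⊤ (no change)
  #15 pop 2: in=⊤ → ⊤ (was +); enqueue [6]
  #16 pop 5: in=⊤ → ⊤ (was −); enqueue [0]
  #17 pop 4: in=⊤ → ⊤ (was +); enqueue [5]
  #18 pop 6: in=⊤ → ⊤ (no change)
  #19 pop 0: in=⊤ → ⊤ (no change)
  #20 pop 5: in=⊤ → ⊤ (no change)

Fixpoint:
  val[0] = ⊤
  val[1] = +
  val[2] = ⊤
  val[3] = ⊤
  val[4] = ⊤
  val[5] = ⊤
  val[6] = ⊤
  val[7] = ⊤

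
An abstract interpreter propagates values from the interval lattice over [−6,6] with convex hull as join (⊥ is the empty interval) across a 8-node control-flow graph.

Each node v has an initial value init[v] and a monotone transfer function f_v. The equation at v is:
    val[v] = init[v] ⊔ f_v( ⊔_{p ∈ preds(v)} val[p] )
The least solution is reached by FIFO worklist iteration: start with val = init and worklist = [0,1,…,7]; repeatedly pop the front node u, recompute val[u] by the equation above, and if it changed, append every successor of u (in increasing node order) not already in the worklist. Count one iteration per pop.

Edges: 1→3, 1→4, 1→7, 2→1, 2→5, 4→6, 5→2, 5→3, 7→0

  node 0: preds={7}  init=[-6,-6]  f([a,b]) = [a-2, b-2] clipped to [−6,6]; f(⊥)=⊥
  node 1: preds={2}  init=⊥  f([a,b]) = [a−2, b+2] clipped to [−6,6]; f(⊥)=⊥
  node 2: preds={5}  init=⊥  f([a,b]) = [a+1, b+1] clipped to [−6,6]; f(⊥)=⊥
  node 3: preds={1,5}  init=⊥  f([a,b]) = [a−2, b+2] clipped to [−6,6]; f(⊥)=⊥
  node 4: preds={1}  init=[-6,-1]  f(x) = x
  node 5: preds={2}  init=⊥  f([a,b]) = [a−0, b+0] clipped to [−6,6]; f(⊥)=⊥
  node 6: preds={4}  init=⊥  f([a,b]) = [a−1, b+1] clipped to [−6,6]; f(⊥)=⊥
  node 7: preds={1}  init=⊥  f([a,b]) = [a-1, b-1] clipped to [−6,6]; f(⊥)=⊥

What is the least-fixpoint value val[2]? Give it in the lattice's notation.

Trace (8 dequeues):
  [1] u=0 | in ⊥ | out [-6,-6] | ==
  [2] u=1 | in ⊥ | out ⊥ | ==
  [3] u=2 | in ⊥ | out ⊥ | ==
  [4] u=3 | in ⊥ | out ⊥ | ==
  [5] u=4 | in ⊥ | out [-6,-1] | ==
  [6] u=5 | in ⊥ | out ⊥ | ==
  [7] u=6 | in [-6,-1] | out [-6,0] | prev ⊥ | push {}
  [8] u=7 | in ⊥ | out ⊥ | ==

Converged values:
  [0] [-6,-6]
  [1] ⊥
  [2] ⊥
  [3] ⊥
  [4] [-6,-1]
  [5] ⊥
  [6] [-6,0]
  [7] ⊥

⊥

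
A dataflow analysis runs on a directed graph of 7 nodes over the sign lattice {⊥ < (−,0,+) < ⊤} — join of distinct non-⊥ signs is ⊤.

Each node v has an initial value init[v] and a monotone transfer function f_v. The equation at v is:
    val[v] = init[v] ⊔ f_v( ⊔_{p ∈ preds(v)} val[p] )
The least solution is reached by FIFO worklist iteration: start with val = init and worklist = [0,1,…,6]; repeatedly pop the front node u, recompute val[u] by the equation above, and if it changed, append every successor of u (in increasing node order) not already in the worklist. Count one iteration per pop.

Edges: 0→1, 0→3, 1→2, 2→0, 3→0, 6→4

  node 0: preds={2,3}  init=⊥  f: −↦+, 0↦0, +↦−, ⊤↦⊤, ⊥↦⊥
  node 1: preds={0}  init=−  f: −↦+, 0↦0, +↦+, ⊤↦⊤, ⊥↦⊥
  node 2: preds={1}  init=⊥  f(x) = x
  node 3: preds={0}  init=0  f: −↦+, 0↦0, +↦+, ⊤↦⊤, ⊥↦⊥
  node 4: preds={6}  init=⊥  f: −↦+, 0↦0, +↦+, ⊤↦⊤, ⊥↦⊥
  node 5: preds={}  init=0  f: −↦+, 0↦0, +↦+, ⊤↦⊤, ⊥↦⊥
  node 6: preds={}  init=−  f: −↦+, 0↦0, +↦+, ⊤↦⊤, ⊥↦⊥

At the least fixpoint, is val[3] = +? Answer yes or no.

Worklist (11 pops):
  #1 pop 0: in=0 → 0 (was ⊥); enqueue []
  #2 pop 1: in=0 → ⊤ (was −); enqueue []
  #3 pop 2: in=⊤ → ⊤ (was ⊥); enqueue [0]
  #4 pop 3: in=0 → 0 (no change)
  #5 pop 4: in=− → + (was ⊥); enqueue []
  #6 pop 5: in=⊥ → 0 (no change)
  #7 pop 6: in=⊥ → − (no change)
  #8 pop 0: in=⊤ → ⊤ (was 0); enqueue [1,3]
  #9 pop 1: in=⊤ → ⊤ (no change)
  #10 pop 3: in=⊤ → ⊤ (was 0); enqueue [0]
  #11 pop 0: in=⊤ → ⊤ (no change)

Fixpoint:
  val[0] = ⊤
  val[1] = ⊤
  val[2] = ⊤
  val[3] = ⊤
  val[4] = +
  val[5] = 0
  val[6] = −

no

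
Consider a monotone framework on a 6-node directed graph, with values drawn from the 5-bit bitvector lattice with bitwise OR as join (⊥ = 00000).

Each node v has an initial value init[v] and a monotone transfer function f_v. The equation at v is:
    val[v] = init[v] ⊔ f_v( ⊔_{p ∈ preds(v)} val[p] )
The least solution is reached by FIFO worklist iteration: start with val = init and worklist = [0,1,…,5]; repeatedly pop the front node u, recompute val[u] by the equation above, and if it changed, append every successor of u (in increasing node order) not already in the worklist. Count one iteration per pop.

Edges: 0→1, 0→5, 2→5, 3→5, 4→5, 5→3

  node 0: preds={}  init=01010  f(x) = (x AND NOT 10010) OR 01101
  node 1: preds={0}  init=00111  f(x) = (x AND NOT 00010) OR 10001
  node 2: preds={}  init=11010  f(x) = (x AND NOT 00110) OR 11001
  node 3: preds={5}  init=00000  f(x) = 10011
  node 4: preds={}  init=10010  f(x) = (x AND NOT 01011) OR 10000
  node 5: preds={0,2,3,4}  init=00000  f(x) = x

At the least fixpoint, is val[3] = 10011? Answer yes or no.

yes

Trace (7 dequeues):
  [1] u=0 | in 00000 | out 01111 | prev 01010 | push {}
  [2] u=1 | in 01111 | out 11111 | prev 00111 | push {}
  [3] u=2 | in 00000 | out 11011 | prev 11010 | push {}
  [4] u=3 | in 00000 | out 10011 | prev 00000 | push {}
  [5] u=4 | in 00000 | out 10010 | ==
  [6] u=5 | in 11111 | out 11111 | prev 00000 | push {3}
  [7] u=3 | in 11111 | out 10011 | ==

Converged values:
  [0] 01111
  [1] 11111
  [2] 11011
  [3] 10011
  [4] 10010
  [5] 11111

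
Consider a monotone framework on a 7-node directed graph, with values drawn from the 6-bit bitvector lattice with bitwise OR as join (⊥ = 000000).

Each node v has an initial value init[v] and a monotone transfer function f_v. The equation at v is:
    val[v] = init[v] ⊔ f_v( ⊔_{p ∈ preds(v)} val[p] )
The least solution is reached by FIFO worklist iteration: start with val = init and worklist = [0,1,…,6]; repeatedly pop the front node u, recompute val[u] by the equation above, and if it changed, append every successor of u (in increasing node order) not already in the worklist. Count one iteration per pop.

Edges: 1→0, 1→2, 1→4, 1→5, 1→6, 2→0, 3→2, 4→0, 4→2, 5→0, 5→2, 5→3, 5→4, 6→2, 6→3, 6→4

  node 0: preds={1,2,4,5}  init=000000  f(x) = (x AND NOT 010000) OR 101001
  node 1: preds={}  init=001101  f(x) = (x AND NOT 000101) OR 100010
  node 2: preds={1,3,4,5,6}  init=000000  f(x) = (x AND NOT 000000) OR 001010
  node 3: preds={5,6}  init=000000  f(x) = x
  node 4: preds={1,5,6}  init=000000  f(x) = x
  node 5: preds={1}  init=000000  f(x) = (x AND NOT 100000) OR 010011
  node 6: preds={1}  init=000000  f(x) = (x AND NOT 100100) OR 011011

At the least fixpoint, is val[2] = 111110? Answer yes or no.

no

Iteration log — 13 steps:
  step 1. node 0  ⊔preds=001101  new=101101  old=000000  +wl: 
  step 2. node 1  ⊔preds=000000  new=101111  old=001101  +wl: 0
  step 3. node 2  ⊔preds=101111  new=101111  old=000000  +wl: 
  step 4. node 3  ⊔preds=000000  new=000000  stable
  step 5. node 4  ⊔preds=101111  new=101111  old=000000  +wl: 2
  step 6. node 5  ⊔preds=101111  new=011111  old=000000  +wl: 3,4
  step 7. node 6  ⊔preds=101111  new=011011  old=000000  +wl: 
  step 8. node 0  ⊔preds=111111  new=101111  old=101101  +wl: 
  step 9. node 2  ⊔preds=111111  new=111111  old=101111  +wl: 0
  step 10. node 3  ⊔preds=011111  new=011111  old=000000  +wl: 2
  step 11. node 4  ⊔preds=111111  new=111111  old=101111  +wl: 
  step 12. node 0  ⊔preds=111111  new=101111  stable
  step 13. node 2  ⊔preds=111111  new=111111  stable

Least fixpoint reached:
  node 0: 101111
  node 1: 101111
  node 2: 111111
  node 3: 011111
  node 4: 111111
  node 5: 011111
  node 6: 011011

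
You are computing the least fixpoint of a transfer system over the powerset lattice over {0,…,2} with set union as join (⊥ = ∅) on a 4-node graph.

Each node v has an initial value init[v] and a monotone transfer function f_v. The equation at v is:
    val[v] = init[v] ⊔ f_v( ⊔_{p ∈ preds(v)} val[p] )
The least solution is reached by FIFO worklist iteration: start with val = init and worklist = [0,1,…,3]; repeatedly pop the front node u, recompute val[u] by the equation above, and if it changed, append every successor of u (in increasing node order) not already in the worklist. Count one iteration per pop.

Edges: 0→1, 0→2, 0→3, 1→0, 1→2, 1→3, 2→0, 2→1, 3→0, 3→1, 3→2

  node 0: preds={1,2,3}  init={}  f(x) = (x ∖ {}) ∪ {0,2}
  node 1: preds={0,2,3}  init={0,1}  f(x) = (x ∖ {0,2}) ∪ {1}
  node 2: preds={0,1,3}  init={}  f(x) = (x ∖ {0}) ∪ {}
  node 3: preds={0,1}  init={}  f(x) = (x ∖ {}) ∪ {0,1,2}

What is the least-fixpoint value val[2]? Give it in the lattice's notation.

Trace (7 dequeues):
  [1] u=0 | in {0,1} | out {0,1,2} | prev {} | push {}
  [2] u=1 | in {0,1,2} | out {0,1} | ==
  [3] u=2 | in {0,1,2} | out {1,2} | prev {} | push {0,1}
  [4] u=3 | in {0,1,2} | out {0,1,2} | prev {} | push {2}
  [5] u=0 | in {0,1,2} | out {0,1,2} | ==
  [6] u=1 | in {0,1,2} | out {0,1} | ==
  [7] u=2 | in {0,1,2} | out {1,2} | ==

Converged values:
  [0] {0,1,2}
  [1] {0,1}
  [2] {1,2}
  [3] {0,1,2}

{1,2}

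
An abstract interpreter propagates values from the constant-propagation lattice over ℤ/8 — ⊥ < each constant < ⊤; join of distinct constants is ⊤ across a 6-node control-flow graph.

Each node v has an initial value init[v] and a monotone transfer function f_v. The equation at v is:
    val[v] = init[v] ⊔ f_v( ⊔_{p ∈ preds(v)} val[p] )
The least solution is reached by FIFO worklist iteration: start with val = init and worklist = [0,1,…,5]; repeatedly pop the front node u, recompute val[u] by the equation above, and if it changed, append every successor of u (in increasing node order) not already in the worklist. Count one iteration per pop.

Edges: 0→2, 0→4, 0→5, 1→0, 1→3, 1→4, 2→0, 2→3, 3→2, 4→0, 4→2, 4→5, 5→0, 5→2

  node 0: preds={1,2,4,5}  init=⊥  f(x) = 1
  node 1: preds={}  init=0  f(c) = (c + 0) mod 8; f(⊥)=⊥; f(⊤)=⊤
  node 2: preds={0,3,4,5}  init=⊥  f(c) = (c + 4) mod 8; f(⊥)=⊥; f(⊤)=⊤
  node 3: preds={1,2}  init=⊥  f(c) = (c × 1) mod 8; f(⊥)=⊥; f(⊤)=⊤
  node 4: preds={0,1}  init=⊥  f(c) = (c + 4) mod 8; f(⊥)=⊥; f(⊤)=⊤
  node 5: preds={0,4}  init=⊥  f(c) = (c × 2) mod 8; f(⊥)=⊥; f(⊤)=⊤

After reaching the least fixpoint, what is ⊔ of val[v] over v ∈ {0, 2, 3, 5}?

⊤

Worklist (10 pops):
  #1 pop 0: in=0 → 1 (was ⊥); enqueue []
  #2 pop 1: in=⊥ → 0 (no change)
  #3 pop 2: in=1 → 5 (was ⊥); enqueue [0]
  #4 pop 3: in=⊤ → ⊤ (was ⊥); enqueue [2]
  #5 pop 4: in=⊤ → ⊤ (was ⊥); enqueue []
  #6 pop 5: in=⊤ → ⊤ (was ⊥); enqueue []
  #7 pop 0: in=⊤ → 1 (no change)
  #8 pop 2: in=⊤ → ⊤ (was 5); enqueue [0,3]
  #9 pop 0: in=⊤ → 1 (no change)
  #10 pop 3: in=⊤ → ⊤ (no change)

Fixpoint:
  val[0] = 1
  val[1] = 0
  val[2] = ⊤
  val[3] = ⊤
  val[4] = ⊤
  val[5] = ⊤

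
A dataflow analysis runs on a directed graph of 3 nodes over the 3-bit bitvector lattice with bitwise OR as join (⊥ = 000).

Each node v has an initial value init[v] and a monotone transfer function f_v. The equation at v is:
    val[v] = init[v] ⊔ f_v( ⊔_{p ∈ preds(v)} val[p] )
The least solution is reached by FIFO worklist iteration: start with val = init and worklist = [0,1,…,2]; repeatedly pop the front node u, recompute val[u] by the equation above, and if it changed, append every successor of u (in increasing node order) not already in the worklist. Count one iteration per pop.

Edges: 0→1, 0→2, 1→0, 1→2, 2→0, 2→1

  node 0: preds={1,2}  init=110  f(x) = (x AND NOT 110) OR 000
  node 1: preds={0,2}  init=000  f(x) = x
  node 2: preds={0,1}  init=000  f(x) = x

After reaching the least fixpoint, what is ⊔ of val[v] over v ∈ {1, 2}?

110

Iteration log — 5 steps:
  step 1. node 0  ⊔preds=000  new=110  stable
  step 2. node 1  ⊔preds=110  new=110  old=000  +wl: 0
  step 3. node 2  ⊔preds=110  new=110  old=000  +wl: 1
  step 4. node 0  ⊔preds=110  new=110  stable
  step 5. node 1  ⊔preds=110  new=110  stable

Least fixpoint reached:
  node 0: 110
  node 1: 110
  node 2: 110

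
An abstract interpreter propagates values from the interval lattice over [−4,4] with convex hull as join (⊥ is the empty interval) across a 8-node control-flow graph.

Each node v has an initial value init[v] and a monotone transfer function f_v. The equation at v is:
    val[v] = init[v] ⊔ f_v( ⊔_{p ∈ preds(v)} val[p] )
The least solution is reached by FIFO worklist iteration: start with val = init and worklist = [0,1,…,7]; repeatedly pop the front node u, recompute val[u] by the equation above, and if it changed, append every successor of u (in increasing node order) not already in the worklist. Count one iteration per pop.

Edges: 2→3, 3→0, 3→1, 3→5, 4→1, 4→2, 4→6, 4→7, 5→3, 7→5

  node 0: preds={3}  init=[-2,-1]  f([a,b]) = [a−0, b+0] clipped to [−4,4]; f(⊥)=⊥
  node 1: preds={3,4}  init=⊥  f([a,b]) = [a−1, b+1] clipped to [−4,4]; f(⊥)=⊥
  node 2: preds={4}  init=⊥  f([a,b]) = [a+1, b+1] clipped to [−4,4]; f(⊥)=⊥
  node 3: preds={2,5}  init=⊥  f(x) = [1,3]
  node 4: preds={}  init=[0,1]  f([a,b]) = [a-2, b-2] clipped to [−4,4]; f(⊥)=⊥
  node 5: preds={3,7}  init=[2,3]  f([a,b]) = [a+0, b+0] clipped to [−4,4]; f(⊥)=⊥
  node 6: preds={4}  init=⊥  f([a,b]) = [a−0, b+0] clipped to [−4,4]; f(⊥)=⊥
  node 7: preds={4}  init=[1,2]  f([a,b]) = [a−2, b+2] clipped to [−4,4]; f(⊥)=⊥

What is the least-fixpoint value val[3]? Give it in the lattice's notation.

[1,3]

Trace (13 dequeues):
  [1] u=0 | in ⊥ | out [-2,-1] | ==
  [2] u=1 | in [0,1] | out [-1,2] | prev ⊥ | push {}
  [3] u=2 | in [0,1] | out [1,2] | prev ⊥ | push {}
  [4] u=3 | in [1,3] | out [1,3] | prev ⊥ | push {0,1}
  [5] u=4 | in ⊥ | out [0,1] | ==
  [6] u=5 | in [1,3] | out [1,3] | prev [2,3] | push {3}
  [7] u=6 | in [0,1] | out [0,1] | prev ⊥ | push {}
  [8] u=7 | in [0,1] | out [-2,3] | prev [1,2] | push {5}
  [9] u=0 | in [1,3] | out [-2,3] | prev [-2,-1] | push {}
  [10] u=1 | in [0,3] | out [-1,4] | prev [-1,2] | push {}
  [11] u=3 | in [1,3] | out [1,3] | ==
  [12] u=5 | in [-2,3] | out [-2,3] | prev [1,3] | push {3}
  [13] u=3 | in [-2,3] | out [1,3] | ==

Converged values:
  [0] [-2,3]
  [1] [-1,4]
  [2] [1,2]
  [3] [1,3]
  [4] [0,1]
  [5] [-2,3]
  [6] [0,1]
  [7] [-2,3]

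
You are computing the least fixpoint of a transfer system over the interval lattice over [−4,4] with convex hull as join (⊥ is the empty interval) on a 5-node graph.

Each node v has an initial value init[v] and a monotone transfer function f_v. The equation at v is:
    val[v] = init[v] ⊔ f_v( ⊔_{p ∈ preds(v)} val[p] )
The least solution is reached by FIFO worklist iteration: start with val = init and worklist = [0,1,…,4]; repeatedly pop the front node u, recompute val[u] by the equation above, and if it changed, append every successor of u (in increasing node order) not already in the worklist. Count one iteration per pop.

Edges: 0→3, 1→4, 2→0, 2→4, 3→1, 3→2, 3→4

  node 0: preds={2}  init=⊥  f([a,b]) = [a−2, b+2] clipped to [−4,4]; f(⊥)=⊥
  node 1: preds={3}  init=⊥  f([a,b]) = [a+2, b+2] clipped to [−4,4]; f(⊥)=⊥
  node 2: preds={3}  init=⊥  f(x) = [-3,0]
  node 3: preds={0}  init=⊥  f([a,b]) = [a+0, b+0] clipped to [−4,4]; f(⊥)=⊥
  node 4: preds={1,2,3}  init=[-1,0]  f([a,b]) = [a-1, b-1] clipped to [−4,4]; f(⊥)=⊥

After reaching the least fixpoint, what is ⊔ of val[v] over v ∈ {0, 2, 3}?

[-4,2]

Iteration log — 10 steps:
  step 1. node 0  ⊔preds=⊥  new=⊥  stable
  step 2. node 1  ⊔preds=⊥  new=⊥  stable
  step 3. node 2  ⊔preds=⊥  new=[-3,0]  old=⊥  +wl: 0
  step 4. node 3  ⊔preds=⊥  new=⊥  stable
  step 5. node 4  ⊔preds=[-3,0]  new=[-4,0]  old=[-1,0]  +wl: 
  step 6. node 0  ⊔preds=[-3,0]  new=[-4,2]  old=⊥  +wl: 3
  step 7. node 3  ⊔preds=[-4,2]  new=[-4,2]  old=⊥  +wl: 1,2,4
  step 8. node 1  ⊔preds=[-4,2]  new=[-2,4]  old=⊥  +wl: 
  step 9. node 2  ⊔preds=[-4,2]  new=[-3,0]  stable
  step 10. node 4  ⊔preds=[-4,4]  new=[-4,3]  old=[-4,0]  +wl: 

Least fixpoint reached:
  node 0: [-4,2]
  node 1: [-2,4]
  node 2: [-3,0]
  node 3: [-4,2]
  node 4: [-4,3]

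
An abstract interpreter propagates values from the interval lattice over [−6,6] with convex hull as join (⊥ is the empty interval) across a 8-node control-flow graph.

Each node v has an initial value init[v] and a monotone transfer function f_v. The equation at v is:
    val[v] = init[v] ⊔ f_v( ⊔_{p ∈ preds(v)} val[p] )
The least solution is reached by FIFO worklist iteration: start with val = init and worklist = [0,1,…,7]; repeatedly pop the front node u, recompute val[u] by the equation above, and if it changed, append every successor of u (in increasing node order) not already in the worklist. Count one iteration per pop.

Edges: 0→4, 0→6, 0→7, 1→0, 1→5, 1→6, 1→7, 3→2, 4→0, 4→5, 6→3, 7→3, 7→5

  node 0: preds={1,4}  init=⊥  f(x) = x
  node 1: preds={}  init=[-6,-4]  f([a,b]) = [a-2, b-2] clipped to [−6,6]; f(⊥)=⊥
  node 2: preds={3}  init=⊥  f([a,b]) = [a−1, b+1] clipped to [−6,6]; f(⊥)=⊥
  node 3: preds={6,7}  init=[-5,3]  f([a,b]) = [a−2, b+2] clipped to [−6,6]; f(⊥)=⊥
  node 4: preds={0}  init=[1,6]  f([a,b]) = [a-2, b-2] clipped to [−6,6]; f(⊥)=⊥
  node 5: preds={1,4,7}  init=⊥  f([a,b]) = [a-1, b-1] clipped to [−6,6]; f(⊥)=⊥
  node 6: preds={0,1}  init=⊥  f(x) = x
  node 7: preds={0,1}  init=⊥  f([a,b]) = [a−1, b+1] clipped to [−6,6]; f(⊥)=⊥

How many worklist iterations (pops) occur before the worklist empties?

12

Trace (12 dequeues):
  [1] u=0 | in [-6,6] | out [-6,6] | prev ⊥ | push {}
  [2] u=1 | in ⊥ | out [-6,-4] | ==
  [3] u=2 | in [-5,3] | out [-6,4] | prev ⊥ | push {}
  [4] u=3 | in ⊥ | out [-5,3] | ==
  [5] u=4 | in [-6,6] | out [-6,6] | prev [1,6] | push {0}
  [6] u=5 | in [-6,6] | out [-6,5] | prev ⊥ | push {}
  [7] u=6 | in [-6,6] | out [-6,6] | prev ⊥ | push {3}
  [8] u=7 | in [-6,6] | out [-6,6] | prev ⊥ | push {5}
  [9] u=0 | in [-6,6] | out [-6,6] | ==
  [10] u=3 | in [-6,6] | out [-6,6] | prev [-5,3] | push {2}
  [11] u=5 | in [-6,6] | out [-6,5] | ==
  [12] u=2 | in [-6,6] | out [-6,6] | prev [-6,4] | push {}

Converged values:
  [0] [-6,6]
  [1] [-6,-4]
  [2] [-6,6]
  [3] [-6,6]
  [4] [-6,6]
  [5] [-6,5]
  [6] [-6,6]
  [7] [-6,6]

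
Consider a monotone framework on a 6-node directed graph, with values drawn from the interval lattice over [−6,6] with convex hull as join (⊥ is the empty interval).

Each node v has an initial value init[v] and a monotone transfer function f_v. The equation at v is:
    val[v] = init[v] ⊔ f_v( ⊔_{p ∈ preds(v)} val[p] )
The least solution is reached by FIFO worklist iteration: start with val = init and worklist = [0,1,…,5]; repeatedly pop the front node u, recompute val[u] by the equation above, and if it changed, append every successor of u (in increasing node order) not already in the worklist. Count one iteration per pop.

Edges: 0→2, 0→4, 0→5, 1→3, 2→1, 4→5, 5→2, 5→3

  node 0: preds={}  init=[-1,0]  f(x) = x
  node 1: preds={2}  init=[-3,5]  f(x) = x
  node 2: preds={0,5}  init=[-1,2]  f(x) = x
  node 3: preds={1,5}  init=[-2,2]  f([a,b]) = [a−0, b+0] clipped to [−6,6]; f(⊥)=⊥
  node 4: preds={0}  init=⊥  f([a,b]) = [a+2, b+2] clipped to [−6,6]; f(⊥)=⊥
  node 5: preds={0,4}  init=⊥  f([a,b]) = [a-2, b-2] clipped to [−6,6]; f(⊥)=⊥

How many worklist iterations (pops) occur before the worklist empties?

Trace (9 dequeues):
  [1] u=0 | in ⊥ | out [-1,0] | ==
  [2] u=1 | in [-1,2] | out [-3,5] | ==
  [3] u=2 | in [-1,0] | out [-1,2] | ==
  [4] u=3 | in [-3,5] | out [-3,5] | prev [-2,2] | push {}
  [5] u=4 | in [-1,0] | out [1,2] | prev ⊥ | push {}
  [6] u=5 | in [-1,2] | out [-3,0] | prev ⊥ | push {2,3}
  [7] u=2 | in [-3,0] | out [-3,2] | prev [-1,2] | push {1}
  [8] u=3 | in [-3,5] | out [-3,5] | ==
  [9] u=1 | in [-3,2] | out [-3,5] | ==

Converged values:
  [0] [-1,0]
  [1] [-3,5]
  [2] [-3,2]
  [3] [-3,5]
  [4] [1,2]
  [5] [-3,0]

9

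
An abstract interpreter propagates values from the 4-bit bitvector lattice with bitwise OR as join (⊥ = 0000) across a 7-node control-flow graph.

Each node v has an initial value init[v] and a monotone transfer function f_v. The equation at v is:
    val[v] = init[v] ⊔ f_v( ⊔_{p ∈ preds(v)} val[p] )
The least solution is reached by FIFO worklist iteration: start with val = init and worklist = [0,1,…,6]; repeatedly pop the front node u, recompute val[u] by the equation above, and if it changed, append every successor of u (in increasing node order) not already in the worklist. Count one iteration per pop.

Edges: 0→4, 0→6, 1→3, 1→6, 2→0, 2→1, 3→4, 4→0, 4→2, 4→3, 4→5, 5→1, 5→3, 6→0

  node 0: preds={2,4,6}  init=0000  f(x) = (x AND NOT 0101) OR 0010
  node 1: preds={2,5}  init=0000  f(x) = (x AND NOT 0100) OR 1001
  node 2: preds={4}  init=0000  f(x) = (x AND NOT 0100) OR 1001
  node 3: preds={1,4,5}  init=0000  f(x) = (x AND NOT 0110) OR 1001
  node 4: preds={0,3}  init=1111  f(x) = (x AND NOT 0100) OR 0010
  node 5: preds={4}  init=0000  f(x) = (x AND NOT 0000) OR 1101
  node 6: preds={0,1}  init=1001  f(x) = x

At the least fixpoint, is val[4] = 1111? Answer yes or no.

Iteration log — 11 steps:
  step 1. node 0  ⊔preds=1111  new=1010  old=0000  +wl: 
  step 2. node 1  ⊔preds=0000  new=1001  old=0000  +wl: 
  step 3. node 2  ⊔preds=1111  new=1011  old=0000  +wl: 0,1
  step 4. node 3  ⊔preds=1111  new=1001  old=0000  +wl: 
  step 5. node 4  ⊔preds=1011  new=1111  stable
  step 6. node 5  ⊔preds=1111  new=1111  old=0000  +wl: 3
  step 7. node 6  ⊔preds=1011  new=1011  old=1001  +wl: 
  step 8. node 0  ⊔preds=1111  new=1010  stable
  step 9. node 1  ⊔preds=1111  new=1011  old=1001  +wl: 6
  step 10. node 3  ⊔preds=1111  new=1001  stable
  step 11. node 6  ⊔preds=1011  new=1011  stable

Least fixpoint reached:
  node 0: 1010
  node 1: 1011
  node 2: 1011
  node 3: 1001
  node 4: 1111
  node 5: 1111
  node 6: 1011

yes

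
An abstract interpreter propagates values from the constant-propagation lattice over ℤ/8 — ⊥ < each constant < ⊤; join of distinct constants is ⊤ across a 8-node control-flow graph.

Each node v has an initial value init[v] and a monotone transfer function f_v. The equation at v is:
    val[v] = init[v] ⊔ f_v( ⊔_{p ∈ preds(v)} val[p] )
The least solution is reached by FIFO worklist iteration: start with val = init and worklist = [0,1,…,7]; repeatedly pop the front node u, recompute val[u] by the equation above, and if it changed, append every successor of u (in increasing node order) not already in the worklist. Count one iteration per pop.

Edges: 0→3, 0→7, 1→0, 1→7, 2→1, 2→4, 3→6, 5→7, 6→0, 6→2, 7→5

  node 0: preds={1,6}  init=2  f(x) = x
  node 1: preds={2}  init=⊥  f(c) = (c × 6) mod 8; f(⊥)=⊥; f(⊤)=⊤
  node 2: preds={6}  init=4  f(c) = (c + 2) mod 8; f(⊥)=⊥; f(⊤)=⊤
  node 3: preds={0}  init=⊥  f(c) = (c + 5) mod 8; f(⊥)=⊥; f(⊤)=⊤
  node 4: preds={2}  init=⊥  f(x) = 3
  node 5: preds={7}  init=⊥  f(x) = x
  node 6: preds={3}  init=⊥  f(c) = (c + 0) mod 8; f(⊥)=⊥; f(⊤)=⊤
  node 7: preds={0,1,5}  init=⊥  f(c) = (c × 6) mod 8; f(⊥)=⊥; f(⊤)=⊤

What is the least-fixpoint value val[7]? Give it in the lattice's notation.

Iteration log — 19 steps:
  step 1. node 0  ⊔preds=⊥  new=2  stable
  step 2. node 1  ⊔preds=4  new=0  old=⊥  +wl: 0
  step 3. node 2  ⊔preds=⊥  new=4  stable
  step 4. node 3  ⊔preds=2  new=7  old=⊥  +wl: 
  step 5. node 4  ⊔preds=4  new=3  old=⊥  +wl: 
  step 6. node 5  ⊔preds=⊥  new=⊥  stable
  step 7. node 6  ⊔preds=7  new=7  old=⊥  +wl: 2
  step 8. node 7  ⊔preds=⊤  new=⊤  old=⊥  +wl: 5
  step 9. node 0  ⊔preds=⊤  new=⊤  old=2  +wl: 3,7
  step 10. node 2  ⊔preds=7  new=⊤  old=4  +wl: 1,4
  step 11. node 5  ⊔preds=⊤  new=⊤  old=⊥  +wl: 
  step 12. node 3  ⊔preds=⊤  new=⊤  old=7  +wl: 6
  step 13. node 7  ⊔preds=⊤  new=⊤  stable
  step 14. node 1  ⊔preds=⊤  new=⊤  old=0  +wl: 0,7
  step 15. node 4  ⊔preds=⊤  new=3  stable
  step 16. node 6  ⊔preds=⊤  new=⊤  old=7  +wl: 2
  step 17. node 0  ⊔preds=⊤  new=⊤  stable
  step 18. node 7  ⊔preds=⊤  new=⊤  stable
  step 19. node 2  ⊔preds=⊤  new=⊤  stable

Least fixpoint reached:
  node 0: ⊤
  node 1: ⊤
  node 2: ⊤
  node 3: ⊤
  node 4: 3
  node 5: ⊤
  node 6: ⊤
  node 7: ⊤

⊤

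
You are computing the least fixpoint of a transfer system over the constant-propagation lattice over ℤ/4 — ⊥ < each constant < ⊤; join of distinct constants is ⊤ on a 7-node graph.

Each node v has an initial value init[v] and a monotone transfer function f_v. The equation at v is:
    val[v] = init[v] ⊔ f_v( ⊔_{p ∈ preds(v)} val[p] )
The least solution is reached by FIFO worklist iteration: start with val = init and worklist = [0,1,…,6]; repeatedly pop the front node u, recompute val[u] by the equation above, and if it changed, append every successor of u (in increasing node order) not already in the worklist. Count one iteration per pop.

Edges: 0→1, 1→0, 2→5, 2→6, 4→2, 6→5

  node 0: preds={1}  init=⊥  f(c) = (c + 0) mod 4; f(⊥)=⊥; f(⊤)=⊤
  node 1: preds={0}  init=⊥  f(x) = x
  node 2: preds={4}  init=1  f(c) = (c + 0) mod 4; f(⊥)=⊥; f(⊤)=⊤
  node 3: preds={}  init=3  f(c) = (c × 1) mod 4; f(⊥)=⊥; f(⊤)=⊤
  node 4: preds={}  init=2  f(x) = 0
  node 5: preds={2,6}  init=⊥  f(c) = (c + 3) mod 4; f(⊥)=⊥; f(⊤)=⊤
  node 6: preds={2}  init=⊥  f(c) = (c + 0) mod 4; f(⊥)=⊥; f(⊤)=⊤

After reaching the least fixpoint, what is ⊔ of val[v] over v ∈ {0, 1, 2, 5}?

⊤

Worklist (9 pops):
  #1 pop 0: in=⊥ → ⊥ (no change)
  #2 pop 1: in=⊥ → ⊥ (no change)
  #3 pop 2: in=2 → ⊤ (was 1); enqueue []
  #4 pop 3: in=⊥ → 3 (no change)
  #5 pop 4: in=⊥ → ⊤ (was 2); enqueue [2]
  #6 pop 5: in=⊤ → ⊤ (was ⊥); enqueue []
  #7 pop 6: in=⊤ → ⊤ (was ⊥); enqueue [5]
  #8 pop 2: in=⊤ → ⊤ (no change)
  #9 pop 5: in=⊤ → ⊤ (no change)

Fixpoint:
  val[0] = ⊥
  val[1] = ⊥
  val[2] = ⊤
  val[3] = 3
  val[4] = ⊤
  val[5] = ⊤
  val[6] = ⊤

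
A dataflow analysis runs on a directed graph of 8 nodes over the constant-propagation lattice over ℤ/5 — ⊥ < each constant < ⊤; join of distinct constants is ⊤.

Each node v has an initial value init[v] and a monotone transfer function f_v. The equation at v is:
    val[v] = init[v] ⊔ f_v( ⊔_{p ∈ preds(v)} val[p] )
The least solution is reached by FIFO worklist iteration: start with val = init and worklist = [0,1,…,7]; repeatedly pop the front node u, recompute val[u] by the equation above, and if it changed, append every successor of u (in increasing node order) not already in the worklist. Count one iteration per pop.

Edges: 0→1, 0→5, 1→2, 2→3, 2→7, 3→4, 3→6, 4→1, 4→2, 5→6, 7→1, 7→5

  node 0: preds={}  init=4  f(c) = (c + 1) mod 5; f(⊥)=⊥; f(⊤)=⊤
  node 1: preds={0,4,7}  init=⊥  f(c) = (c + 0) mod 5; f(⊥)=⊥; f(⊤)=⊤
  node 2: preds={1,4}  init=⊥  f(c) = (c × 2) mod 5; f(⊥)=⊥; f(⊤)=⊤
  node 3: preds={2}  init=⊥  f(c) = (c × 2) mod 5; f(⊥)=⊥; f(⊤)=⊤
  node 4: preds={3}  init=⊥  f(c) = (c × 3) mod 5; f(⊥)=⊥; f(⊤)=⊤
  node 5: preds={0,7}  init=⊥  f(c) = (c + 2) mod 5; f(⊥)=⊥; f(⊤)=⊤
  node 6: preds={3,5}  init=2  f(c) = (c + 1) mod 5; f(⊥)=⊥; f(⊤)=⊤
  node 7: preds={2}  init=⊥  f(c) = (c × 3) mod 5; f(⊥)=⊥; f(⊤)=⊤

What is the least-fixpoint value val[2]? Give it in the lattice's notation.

⊤

Worklist (19 pops):
  #1 pop 0: in=⊥ → 4 (no change)
  #2 pop 1: in=4 → 4 (was ⊥); enqueue []
  #3 pop 2: in=4 → 3 (was ⊥); enqueue []
  #4 pop 3: in=3 → 1 (was ⊥); enqueue []
  #5 pop 4: in=1 → 3 (was ⊥); enqueue [1,2]
  #6 pop 5: in=4 → 1 (was ⊥); enqueue []
  #7 pop 6: in=1 → 2 (no change)
  #8 pop 7: in=3 → 4 (was ⊥); enqueue [5]
  #9 pop 1: in=⊤ → ⊤ (was 4); enqueue []
  #10 pop 2: in=⊤ → ⊤ (was 3); enqueue [3,7]
  #11 pop 5: in=4 → 1 (no change)
  #12 pop 3: in=⊤ → ⊤ (was 1); enqueue [4,6]
  #13 pop 7: in=⊤ → ⊤ (was 4); enqueue [1,5]
  #14 pop 4: in=⊤ → ⊤ (was 3); enqueue [2]
  #15 pop 6: in=⊤ → ⊤ (was 2); enqueue []
  #16 pop 1: in=⊤ → ⊤ (no change)
  #17 pop 5: in=⊤ → ⊤ (was 1); enqueue [6]
  #18 pop 2: in=⊤ → ⊤ (no change)
  #19 pop 6: in=⊤ → ⊤ (no change)

Fixpoint:
  val[0] = 4
  val[1] = ⊤
  val[2] = ⊤
  val[3] = ⊤
  val[4] = ⊤
  val[5] = ⊤
  val[6] = ⊤
  val[7] = ⊤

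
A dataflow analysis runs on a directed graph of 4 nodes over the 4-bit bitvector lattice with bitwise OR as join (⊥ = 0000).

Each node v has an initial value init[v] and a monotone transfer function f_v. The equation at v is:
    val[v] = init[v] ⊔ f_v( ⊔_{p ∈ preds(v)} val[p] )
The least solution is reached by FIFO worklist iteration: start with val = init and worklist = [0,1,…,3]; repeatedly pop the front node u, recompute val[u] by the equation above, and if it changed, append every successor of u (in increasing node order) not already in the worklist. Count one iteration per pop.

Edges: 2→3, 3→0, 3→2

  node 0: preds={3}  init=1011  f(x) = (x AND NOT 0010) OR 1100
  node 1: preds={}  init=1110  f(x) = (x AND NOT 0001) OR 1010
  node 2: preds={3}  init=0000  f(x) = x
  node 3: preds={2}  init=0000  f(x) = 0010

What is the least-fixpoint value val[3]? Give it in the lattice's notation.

Iteration log — 7 steps:
  step 1. node 0  ⊔preds=0000  new=1111  old=1011  +wl: 
  step 2. node 1  ⊔preds=0000  new=1110  stable
  step 3. node 2  ⊔preds=0000  new=0000  stable
  step 4. node 3  ⊔preds=0000  new=0010  old=0000  +wl: 0,2
  step 5. node 0  ⊔preds=0010  new=1111  stable
  step 6. node 2  ⊔preds=0010  new=0010  old=0000  +wl: 3
  step 7. node 3  ⊔preds=0010  new=0010  stable

Least fixpoint reached:
  node 0: 1111
  node 1: 1110
  node 2: 0010
  node 3: 0010

0010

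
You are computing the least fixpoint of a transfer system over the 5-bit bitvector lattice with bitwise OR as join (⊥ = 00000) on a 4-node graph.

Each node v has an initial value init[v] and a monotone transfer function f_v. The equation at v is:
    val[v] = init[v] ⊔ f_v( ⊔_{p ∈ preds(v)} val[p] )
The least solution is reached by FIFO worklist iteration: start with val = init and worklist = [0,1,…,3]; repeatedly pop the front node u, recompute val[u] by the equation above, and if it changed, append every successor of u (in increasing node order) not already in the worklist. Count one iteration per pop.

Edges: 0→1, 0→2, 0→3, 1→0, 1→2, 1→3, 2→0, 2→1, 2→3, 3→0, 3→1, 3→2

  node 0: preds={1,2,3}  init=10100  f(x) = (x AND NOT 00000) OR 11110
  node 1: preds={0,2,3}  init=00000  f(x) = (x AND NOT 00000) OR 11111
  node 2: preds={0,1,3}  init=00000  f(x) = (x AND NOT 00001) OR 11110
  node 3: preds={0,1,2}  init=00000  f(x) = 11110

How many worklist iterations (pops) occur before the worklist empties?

Worklist (8 pops):
  #1 pop 0: in=00000 → 11110 (was 10100); enqueue []
  #2 pop 1: in=11110 → 11111 (was 00000); enqueue [0]
  #3 pop 2: in=11111 → 11110 (was 00000); enqueue [1]
  #4 pop 3: in=11111 → 11110 (was 00000); enqueue [2]
  #5 pop 0: in=11111 → 11111 (was 11110); enqueue [3]
  #6 pop 1: in=11111 → 11111 (no change)
  #7 pop 2: in=11111 → 11110 (no change)
  #8 pop 3: in=11111 → 11110 (no change)

Fixpoint:
  val[0] = 11111
  val[1] = 11111
  val[2] = 11110
  val[3] = 11110

8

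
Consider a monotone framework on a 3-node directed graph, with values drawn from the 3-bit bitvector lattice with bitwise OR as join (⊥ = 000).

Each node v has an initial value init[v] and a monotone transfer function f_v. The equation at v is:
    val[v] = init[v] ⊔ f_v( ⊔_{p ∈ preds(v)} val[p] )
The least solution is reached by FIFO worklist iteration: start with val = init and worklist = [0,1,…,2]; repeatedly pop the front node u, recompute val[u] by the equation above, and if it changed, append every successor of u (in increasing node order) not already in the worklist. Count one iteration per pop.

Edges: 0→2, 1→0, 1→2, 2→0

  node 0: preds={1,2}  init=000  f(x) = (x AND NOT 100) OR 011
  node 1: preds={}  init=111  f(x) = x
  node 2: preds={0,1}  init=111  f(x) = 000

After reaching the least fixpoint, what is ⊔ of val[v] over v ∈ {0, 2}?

Iteration log — 3 steps:
  step 1. node 0  ⊔preds=111  new=011  old=000  +wl: 
  step 2. node 1  ⊔preds=000  new=111  stable
  step 3. node 2  ⊔preds=111  new=111  stable

Least fixpoint reached:
  node 0: 011
  node 1: 111
  node 2: 111

111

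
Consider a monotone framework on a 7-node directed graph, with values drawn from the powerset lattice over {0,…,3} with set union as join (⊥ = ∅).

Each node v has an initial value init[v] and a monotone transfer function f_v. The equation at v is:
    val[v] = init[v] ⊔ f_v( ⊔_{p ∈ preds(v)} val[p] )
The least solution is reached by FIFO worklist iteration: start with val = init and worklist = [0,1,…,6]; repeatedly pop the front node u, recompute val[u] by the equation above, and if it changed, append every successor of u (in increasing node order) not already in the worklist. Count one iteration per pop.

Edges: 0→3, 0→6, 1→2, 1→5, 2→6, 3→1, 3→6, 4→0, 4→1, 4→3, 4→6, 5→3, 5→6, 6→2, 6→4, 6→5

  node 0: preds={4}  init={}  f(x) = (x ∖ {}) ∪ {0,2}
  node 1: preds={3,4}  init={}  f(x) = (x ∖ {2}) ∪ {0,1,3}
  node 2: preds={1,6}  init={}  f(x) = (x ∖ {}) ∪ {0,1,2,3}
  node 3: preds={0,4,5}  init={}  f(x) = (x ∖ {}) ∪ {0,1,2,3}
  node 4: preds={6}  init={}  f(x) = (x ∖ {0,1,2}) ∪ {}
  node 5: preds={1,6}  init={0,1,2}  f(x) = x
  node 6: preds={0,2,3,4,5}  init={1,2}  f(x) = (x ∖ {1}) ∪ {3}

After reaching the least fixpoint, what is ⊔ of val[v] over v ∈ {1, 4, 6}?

Iteration log — 16 steps:
  step 1. node 0  ⊔preds={}  new={0,2}  old={}  +wl: 
  step 2. node 1  ⊔preds={}  new={0,1,3}  old={}  +wl: 
  step 3. node 2  ⊔preds={0,1,2,3}  new={0,1,2,3}  old={}  +wl: 
  step 4. node 3  ⊔preds={0,1,2}  new={0,1,2,3}  old={}  +wl: 1
  step 5. node 4  ⊔preds={1,2}  new={}  stable
  step 6. node 5  ⊔preds={0,1,2,3}  new={0,1,2,3}  old={0,1,2}  +wl: 3
  step 7. node 6  ⊔preds={0,1,2,3}  new={0,1,2,3}  old={1,2}  +wl: 2,4,5
  step 8. node 1  ⊔preds={0,1,2,3}  new={0,1,3}  stable
  step 9. node 3  ⊔preds={0,1,2,3}  new={0,1,2,3}  stable
  step 10. node 2  ⊔preds={0,1,2,3}  new={0,1,2,3}  stable
  step 11. node 4  ⊔preds={0,1,2,3}  new={3}  old={}  +wl: 0,1,3,6
  step 12. node 5  ⊔preds={0,1,2,3}  new={0,1,2,3}  stable
  step 13. node 0  ⊔preds={3}  new={0,2,3}  old={0,2}  +wl: 
  step 14. node 1  ⊔preds={0,1,2,3}  new={0,1,3}  stable
  step 15. node 3  ⊔preds={0,1,2,3}  new={0,1,2,3}  stable
  step 16. node 6  ⊔preds={0,1,2,3}  new={0,1,2,3}  stable

Least fixpoint reached:
  node 0: {0,2,3}
  node 1: {0,1,3}
  node 2: {0,1,2,3}
  node 3: {0,1,2,3}
  node 4: {3}
  node 5: {0,1,2,3}
  node 6: {0,1,2,3}

{0,1,2,3}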